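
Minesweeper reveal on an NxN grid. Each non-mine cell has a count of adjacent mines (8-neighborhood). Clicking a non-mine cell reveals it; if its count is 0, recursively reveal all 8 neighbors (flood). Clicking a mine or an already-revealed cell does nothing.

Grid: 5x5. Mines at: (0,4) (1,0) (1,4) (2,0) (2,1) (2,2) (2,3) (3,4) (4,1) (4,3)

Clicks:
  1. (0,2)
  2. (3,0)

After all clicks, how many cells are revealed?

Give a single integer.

Answer: 7

Derivation:
Click 1 (0,2) count=0: revealed 6 new [(0,1) (0,2) (0,3) (1,1) (1,2) (1,3)] -> total=6
Click 2 (3,0) count=3: revealed 1 new [(3,0)] -> total=7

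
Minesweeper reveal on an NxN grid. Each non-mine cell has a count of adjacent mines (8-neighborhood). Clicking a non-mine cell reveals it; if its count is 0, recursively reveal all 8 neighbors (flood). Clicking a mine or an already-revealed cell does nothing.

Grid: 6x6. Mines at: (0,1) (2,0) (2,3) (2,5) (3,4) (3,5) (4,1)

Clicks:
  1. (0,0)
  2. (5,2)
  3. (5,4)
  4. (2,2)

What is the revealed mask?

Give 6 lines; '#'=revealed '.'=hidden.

Click 1 (0,0) count=1: revealed 1 new [(0,0)] -> total=1
Click 2 (5,2) count=1: revealed 1 new [(5,2)] -> total=2
Click 3 (5,4) count=0: revealed 7 new [(4,2) (4,3) (4,4) (4,5) (5,3) (5,4) (5,5)] -> total=9
Click 4 (2,2) count=1: revealed 1 new [(2,2)] -> total=10

Answer: #.....
......
..#...
......
..####
..####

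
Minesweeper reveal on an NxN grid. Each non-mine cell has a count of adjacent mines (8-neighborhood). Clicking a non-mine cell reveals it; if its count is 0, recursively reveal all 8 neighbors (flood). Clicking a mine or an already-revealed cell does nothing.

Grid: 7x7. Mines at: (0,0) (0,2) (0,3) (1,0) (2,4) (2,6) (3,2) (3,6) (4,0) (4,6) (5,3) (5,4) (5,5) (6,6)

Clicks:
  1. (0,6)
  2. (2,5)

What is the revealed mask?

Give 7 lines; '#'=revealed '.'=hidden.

Answer: ....###
....###
.....#.
.......
.......
.......
.......

Derivation:
Click 1 (0,6) count=0: revealed 6 new [(0,4) (0,5) (0,6) (1,4) (1,5) (1,6)] -> total=6
Click 2 (2,5) count=3: revealed 1 new [(2,5)] -> total=7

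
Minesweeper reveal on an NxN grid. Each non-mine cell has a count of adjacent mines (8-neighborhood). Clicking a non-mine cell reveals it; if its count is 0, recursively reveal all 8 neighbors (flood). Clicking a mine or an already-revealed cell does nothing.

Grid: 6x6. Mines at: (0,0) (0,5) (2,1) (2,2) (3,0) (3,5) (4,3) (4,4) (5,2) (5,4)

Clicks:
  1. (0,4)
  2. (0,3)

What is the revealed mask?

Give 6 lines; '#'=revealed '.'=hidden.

Click 1 (0,4) count=1: revealed 1 new [(0,4)] -> total=1
Click 2 (0,3) count=0: revealed 7 new [(0,1) (0,2) (0,3) (1,1) (1,2) (1,3) (1,4)] -> total=8

Answer: .####.
.####.
......
......
......
......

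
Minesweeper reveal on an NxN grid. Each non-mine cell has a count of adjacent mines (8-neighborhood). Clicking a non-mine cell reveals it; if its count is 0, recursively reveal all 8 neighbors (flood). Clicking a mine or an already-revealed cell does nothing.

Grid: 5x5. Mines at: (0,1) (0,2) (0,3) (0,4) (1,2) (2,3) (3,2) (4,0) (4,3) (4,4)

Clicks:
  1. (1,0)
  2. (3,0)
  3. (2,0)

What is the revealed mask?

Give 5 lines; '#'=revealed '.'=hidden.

Answer: .....
##...
##...
##...
.....

Derivation:
Click 1 (1,0) count=1: revealed 1 new [(1,0)] -> total=1
Click 2 (3,0) count=1: revealed 1 new [(3,0)] -> total=2
Click 3 (2,0) count=0: revealed 4 new [(1,1) (2,0) (2,1) (3,1)] -> total=6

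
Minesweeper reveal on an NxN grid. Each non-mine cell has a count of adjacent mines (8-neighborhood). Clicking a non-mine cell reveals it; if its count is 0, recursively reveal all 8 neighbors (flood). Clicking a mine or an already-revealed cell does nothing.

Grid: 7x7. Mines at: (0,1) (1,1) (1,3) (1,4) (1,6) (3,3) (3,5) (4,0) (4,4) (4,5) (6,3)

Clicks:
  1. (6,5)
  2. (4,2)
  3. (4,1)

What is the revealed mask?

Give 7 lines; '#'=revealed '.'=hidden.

Click 1 (6,5) count=0: revealed 6 new [(5,4) (5,5) (5,6) (6,4) (6,5) (6,6)] -> total=6
Click 2 (4,2) count=1: revealed 1 new [(4,2)] -> total=7
Click 3 (4,1) count=1: revealed 1 new [(4,1)] -> total=8

Answer: .......
.......
.......
.......
.##....
....###
....###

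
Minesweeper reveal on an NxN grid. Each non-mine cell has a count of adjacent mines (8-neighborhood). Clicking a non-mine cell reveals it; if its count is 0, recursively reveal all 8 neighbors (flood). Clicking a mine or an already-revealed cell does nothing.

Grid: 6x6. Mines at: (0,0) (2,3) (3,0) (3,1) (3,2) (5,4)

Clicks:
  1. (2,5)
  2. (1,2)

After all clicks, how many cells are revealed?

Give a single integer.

Answer: 16

Derivation:
Click 1 (2,5) count=0: revealed 16 new [(0,1) (0,2) (0,3) (0,4) (0,5) (1,1) (1,2) (1,3) (1,4) (1,5) (2,4) (2,5) (3,4) (3,5) (4,4) (4,5)] -> total=16
Click 2 (1,2) count=1: revealed 0 new [(none)] -> total=16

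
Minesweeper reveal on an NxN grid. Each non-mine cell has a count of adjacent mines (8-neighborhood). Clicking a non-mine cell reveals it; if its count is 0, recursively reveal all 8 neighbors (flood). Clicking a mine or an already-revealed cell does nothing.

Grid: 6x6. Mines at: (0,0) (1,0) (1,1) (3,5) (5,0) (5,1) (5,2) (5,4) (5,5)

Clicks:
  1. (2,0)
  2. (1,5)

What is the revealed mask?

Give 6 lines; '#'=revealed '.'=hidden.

Click 1 (2,0) count=2: revealed 1 new [(2,0)] -> total=1
Click 2 (1,5) count=0: revealed 23 new [(0,2) (0,3) (0,4) (0,5) (1,2) (1,3) (1,4) (1,5) (2,1) (2,2) (2,3) (2,4) (2,5) (3,0) (3,1) (3,2) (3,3) (3,4) (4,0) (4,1) (4,2) (4,3) (4,4)] -> total=24

Answer: ..####
..####
######
#####.
#####.
......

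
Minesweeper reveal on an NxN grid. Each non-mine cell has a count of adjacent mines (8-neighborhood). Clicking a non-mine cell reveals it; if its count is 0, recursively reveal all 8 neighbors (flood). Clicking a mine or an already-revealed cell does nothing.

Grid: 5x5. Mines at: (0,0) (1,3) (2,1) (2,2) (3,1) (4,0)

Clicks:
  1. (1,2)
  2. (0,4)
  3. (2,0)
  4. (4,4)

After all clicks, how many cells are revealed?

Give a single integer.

Click 1 (1,2) count=3: revealed 1 new [(1,2)] -> total=1
Click 2 (0,4) count=1: revealed 1 new [(0,4)] -> total=2
Click 3 (2,0) count=2: revealed 1 new [(2,0)] -> total=3
Click 4 (4,4) count=0: revealed 8 new [(2,3) (2,4) (3,2) (3,3) (3,4) (4,2) (4,3) (4,4)] -> total=11

Answer: 11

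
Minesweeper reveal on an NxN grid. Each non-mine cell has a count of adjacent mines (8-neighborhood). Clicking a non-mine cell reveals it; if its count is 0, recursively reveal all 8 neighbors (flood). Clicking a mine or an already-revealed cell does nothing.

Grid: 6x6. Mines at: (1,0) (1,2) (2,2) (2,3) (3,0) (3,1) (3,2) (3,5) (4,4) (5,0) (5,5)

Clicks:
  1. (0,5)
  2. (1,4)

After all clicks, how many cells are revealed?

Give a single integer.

Answer: 8

Derivation:
Click 1 (0,5) count=0: revealed 8 new [(0,3) (0,4) (0,5) (1,3) (1,4) (1,5) (2,4) (2,5)] -> total=8
Click 2 (1,4) count=1: revealed 0 new [(none)] -> total=8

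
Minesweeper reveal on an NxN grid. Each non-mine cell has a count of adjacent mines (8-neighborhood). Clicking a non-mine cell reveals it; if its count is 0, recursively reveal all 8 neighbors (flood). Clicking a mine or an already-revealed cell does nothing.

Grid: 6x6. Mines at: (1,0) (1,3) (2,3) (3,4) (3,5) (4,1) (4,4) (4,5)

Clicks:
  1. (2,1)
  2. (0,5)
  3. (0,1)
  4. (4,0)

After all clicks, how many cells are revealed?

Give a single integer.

Click 1 (2,1) count=1: revealed 1 new [(2,1)] -> total=1
Click 2 (0,5) count=0: revealed 6 new [(0,4) (0,5) (1,4) (1,5) (2,4) (2,5)] -> total=7
Click 3 (0,1) count=1: revealed 1 new [(0,1)] -> total=8
Click 4 (4,0) count=1: revealed 1 new [(4,0)] -> total=9

Answer: 9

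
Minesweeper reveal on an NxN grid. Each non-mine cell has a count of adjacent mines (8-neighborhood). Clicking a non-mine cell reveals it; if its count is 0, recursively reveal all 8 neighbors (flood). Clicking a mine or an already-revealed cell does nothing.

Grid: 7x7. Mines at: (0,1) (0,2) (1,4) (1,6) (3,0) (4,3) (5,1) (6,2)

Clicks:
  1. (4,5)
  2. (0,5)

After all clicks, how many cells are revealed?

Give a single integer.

Answer: 18

Derivation:
Click 1 (4,5) count=0: revealed 17 new [(2,4) (2,5) (2,6) (3,4) (3,5) (3,6) (4,4) (4,5) (4,6) (5,3) (5,4) (5,5) (5,6) (6,3) (6,4) (6,5) (6,6)] -> total=17
Click 2 (0,5) count=2: revealed 1 new [(0,5)] -> total=18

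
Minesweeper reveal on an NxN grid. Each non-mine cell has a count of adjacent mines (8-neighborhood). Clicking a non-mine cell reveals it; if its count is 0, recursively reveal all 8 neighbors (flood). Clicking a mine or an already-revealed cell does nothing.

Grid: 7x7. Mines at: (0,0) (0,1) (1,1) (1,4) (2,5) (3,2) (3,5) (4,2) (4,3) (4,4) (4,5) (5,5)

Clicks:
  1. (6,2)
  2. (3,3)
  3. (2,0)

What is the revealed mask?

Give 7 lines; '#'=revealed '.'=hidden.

Click 1 (6,2) count=0: revealed 16 new [(2,0) (2,1) (3,0) (3,1) (4,0) (4,1) (5,0) (5,1) (5,2) (5,3) (5,4) (6,0) (6,1) (6,2) (6,3) (6,4)] -> total=16
Click 2 (3,3) count=4: revealed 1 new [(3,3)] -> total=17
Click 3 (2,0) count=1: revealed 0 new [(none)] -> total=17

Answer: .......
.......
##.....
##.#...
##.....
#####..
#####..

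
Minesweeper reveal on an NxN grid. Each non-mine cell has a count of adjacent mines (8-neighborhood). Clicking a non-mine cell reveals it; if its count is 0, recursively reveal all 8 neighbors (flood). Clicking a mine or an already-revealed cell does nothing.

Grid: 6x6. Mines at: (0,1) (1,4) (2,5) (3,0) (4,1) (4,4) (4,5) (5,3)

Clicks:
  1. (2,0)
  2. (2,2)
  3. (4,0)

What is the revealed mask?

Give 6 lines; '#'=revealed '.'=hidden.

Click 1 (2,0) count=1: revealed 1 new [(2,0)] -> total=1
Click 2 (2,2) count=0: revealed 9 new [(1,1) (1,2) (1,3) (2,1) (2,2) (2,3) (3,1) (3,2) (3,3)] -> total=10
Click 3 (4,0) count=2: revealed 1 new [(4,0)] -> total=11

Answer: ......
.###..
####..
.###..
#.....
......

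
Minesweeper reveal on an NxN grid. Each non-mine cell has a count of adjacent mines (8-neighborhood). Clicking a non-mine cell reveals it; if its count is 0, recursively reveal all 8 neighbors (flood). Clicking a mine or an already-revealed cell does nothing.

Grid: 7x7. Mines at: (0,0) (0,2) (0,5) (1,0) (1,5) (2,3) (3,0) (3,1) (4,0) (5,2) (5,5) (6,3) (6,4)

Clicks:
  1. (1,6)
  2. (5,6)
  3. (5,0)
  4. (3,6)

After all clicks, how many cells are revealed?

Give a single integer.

Click 1 (1,6) count=2: revealed 1 new [(1,6)] -> total=1
Click 2 (5,6) count=1: revealed 1 new [(5,6)] -> total=2
Click 3 (5,0) count=1: revealed 1 new [(5,0)] -> total=3
Click 4 (3,6) count=0: revealed 9 new [(2,4) (2,5) (2,6) (3,4) (3,5) (3,6) (4,4) (4,5) (4,6)] -> total=12

Answer: 12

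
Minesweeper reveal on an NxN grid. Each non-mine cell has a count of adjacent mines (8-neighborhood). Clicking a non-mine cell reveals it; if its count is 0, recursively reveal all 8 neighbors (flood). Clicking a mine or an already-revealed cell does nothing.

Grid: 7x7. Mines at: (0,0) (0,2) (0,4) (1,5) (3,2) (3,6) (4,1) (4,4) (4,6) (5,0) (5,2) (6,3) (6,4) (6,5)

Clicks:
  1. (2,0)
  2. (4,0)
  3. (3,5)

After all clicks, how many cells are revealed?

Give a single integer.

Answer: 8

Derivation:
Click 1 (2,0) count=0: revealed 6 new [(1,0) (1,1) (2,0) (2,1) (3,0) (3,1)] -> total=6
Click 2 (4,0) count=2: revealed 1 new [(4,0)] -> total=7
Click 3 (3,5) count=3: revealed 1 new [(3,5)] -> total=8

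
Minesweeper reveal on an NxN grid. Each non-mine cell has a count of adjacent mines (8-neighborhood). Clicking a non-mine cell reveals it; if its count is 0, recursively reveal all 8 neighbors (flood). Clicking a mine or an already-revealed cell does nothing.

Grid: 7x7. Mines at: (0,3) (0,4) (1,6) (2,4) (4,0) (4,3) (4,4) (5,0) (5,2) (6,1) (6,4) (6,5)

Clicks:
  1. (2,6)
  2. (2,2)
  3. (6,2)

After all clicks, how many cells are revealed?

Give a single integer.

Click 1 (2,6) count=1: revealed 1 new [(2,6)] -> total=1
Click 2 (2,2) count=0: revealed 15 new [(0,0) (0,1) (0,2) (1,0) (1,1) (1,2) (1,3) (2,0) (2,1) (2,2) (2,3) (3,0) (3,1) (3,2) (3,3)] -> total=16
Click 3 (6,2) count=2: revealed 1 new [(6,2)] -> total=17

Answer: 17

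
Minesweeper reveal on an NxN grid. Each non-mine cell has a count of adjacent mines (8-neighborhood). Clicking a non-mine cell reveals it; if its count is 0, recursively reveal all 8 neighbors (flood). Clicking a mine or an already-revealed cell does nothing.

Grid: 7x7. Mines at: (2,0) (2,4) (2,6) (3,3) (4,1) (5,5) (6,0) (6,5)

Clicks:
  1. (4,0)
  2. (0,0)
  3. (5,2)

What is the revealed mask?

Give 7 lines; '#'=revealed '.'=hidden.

Answer: #######
#######
.###...
.......
#......
..#....
.......

Derivation:
Click 1 (4,0) count=1: revealed 1 new [(4,0)] -> total=1
Click 2 (0,0) count=0: revealed 17 new [(0,0) (0,1) (0,2) (0,3) (0,4) (0,5) (0,6) (1,0) (1,1) (1,2) (1,3) (1,4) (1,5) (1,6) (2,1) (2,2) (2,3)] -> total=18
Click 3 (5,2) count=1: revealed 1 new [(5,2)] -> total=19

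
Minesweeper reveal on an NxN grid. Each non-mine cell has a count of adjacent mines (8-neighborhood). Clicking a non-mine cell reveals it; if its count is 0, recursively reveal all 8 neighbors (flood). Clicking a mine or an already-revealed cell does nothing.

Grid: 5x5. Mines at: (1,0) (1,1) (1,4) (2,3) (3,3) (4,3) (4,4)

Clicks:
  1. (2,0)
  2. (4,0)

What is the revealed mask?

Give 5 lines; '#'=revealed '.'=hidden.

Click 1 (2,0) count=2: revealed 1 new [(2,0)] -> total=1
Click 2 (4,0) count=0: revealed 8 new [(2,1) (2,2) (3,0) (3,1) (3,2) (4,0) (4,1) (4,2)] -> total=9

Answer: .....
.....
###..
###..
###..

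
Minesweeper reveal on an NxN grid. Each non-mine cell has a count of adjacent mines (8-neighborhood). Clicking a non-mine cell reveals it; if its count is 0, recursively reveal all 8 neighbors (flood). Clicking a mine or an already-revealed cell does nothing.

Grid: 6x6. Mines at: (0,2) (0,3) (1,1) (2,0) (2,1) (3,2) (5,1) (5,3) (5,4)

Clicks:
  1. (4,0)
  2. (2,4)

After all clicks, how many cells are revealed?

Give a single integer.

Click 1 (4,0) count=1: revealed 1 new [(4,0)] -> total=1
Click 2 (2,4) count=0: revealed 14 new [(0,4) (0,5) (1,3) (1,4) (1,5) (2,3) (2,4) (2,5) (3,3) (3,4) (3,5) (4,3) (4,4) (4,5)] -> total=15

Answer: 15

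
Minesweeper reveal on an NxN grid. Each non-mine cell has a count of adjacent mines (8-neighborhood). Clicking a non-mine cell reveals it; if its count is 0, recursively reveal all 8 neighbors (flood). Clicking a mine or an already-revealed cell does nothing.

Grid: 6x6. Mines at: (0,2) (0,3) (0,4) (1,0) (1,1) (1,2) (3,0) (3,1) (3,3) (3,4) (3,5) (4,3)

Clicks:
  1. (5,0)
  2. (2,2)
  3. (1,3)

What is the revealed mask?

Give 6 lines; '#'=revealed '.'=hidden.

Answer: ......
...#..
..#...
......
###...
###...

Derivation:
Click 1 (5,0) count=0: revealed 6 new [(4,0) (4,1) (4,2) (5,0) (5,1) (5,2)] -> total=6
Click 2 (2,2) count=4: revealed 1 new [(2,2)] -> total=7
Click 3 (1,3) count=4: revealed 1 new [(1,3)] -> total=8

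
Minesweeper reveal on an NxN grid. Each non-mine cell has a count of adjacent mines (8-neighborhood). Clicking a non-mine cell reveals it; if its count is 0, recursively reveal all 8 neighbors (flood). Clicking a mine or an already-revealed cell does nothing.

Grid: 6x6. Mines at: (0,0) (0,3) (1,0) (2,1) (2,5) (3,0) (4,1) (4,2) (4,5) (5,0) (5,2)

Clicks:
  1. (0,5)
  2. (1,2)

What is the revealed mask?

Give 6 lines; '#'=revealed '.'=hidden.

Answer: ....##
..#.##
......
......
......
......

Derivation:
Click 1 (0,5) count=0: revealed 4 new [(0,4) (0,5) (1,4) (1,5)] -> total=4
Click 2 (1,2) count=2: revealed 1 new [(1,2)] -> total=5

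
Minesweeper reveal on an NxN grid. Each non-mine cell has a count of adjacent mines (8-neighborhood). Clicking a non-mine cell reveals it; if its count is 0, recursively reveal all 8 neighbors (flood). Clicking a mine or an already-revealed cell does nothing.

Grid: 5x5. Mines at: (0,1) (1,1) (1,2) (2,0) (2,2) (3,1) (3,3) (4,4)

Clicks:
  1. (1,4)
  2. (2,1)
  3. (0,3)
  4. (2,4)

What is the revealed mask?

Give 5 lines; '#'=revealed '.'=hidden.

Answer: ...##
...##
.#.##
.....
.....

Derivation:
Click 1 (1,4) count=0: revealed 6 new [(0,3) (0,4) (1,3) (1,4) (2,3) (2,4)] -> total=6
Click 2 (2,1) count=5: revealed 1 new [(2,1)] -> total=7
Click 3 (0,3) count=1: revealed 0 new [(none)] -> total=7
Click 4 (2,4) count=1: revealed 0 new [(none)] -> total=7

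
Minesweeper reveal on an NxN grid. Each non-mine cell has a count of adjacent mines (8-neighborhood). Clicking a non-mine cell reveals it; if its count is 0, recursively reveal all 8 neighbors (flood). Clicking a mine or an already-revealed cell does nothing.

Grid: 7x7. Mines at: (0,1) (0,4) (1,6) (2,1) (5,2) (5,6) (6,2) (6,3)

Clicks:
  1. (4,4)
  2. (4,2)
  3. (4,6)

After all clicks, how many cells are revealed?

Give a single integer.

Click 1 (4,4) count=0: revealed 22 new [(1,2) (1,3) (1,4) (1,5) (2,2) (2,3) (2,4) (2,5) (2,6) (3,2) (3,3) (3,4) (3,5) (3,6) (4,2) (4,3) (4,4) (4,5) (4,6) (5,3) (5,4) (5,5)] -> total=22
Click 2 (4,2) count=1: revealed 0 new [(none)] -> total=22
Click 3 (4,6) count=1: revealed 0 new [(none)] -> total=22

Answer: 22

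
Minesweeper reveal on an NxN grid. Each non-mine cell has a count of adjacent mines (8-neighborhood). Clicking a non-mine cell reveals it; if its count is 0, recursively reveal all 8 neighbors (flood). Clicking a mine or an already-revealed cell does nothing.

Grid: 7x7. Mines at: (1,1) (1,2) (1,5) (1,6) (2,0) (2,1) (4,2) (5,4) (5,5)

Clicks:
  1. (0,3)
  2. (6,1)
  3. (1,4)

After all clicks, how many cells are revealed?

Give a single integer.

Click 1 (0,3) count=1: revealed 1 new [(0,3)] -> total=1
Click 2 (6,1) count=0: revealed 12 new [(3,0) (3,1) (4,0) (4,1) (5,0) (5,1) (5,2) (5,3) (6,0) (6,1) (6,2) (6,3)] -> total=13
Click 3 (1,4) count=1: revealed 1 new [(1,4)] -> total=14

Answer: 14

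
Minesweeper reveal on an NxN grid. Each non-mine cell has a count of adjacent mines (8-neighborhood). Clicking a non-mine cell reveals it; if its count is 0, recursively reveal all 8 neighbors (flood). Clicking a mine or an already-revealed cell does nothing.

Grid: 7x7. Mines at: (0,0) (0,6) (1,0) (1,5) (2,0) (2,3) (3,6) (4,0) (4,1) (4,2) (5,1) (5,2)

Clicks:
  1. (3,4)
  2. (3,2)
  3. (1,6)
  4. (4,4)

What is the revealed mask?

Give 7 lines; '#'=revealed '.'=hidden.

Click 1 (3,4) count=1: revealed 1 new [(3,4)] -> total=1
Click 2 (3,2) count=3: revealed 1 new [(3,2)] -> total=2
Click 3 (1,6) count=2: revealed 1 new [(1,6)] -> total=3
Click 4 (4,4) count=0: revealed 14 new [(3,3) (3,5) (4,3) (4,4) (4,5) (4,6) (5,3) (5,4) (5,5) (5,6) (6,3) (6,4) (6,5) (6,6)] -> total=17

Answer: .......
......#
.......
..####.
...####
...####
...####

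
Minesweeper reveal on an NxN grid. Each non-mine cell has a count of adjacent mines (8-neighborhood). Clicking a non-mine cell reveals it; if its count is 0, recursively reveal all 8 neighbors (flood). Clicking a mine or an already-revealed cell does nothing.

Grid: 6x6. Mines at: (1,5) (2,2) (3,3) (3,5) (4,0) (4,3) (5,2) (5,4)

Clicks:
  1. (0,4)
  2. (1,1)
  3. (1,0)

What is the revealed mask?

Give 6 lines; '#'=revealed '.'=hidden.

Answer: #####.
#####.
##....
##....
......
......

Derivation:
Click 1 (0,4) count=1: revealed 1 new [(0,4)] -> total=1
Click 2 (1,1) count=1: revealed 1 new [(1,1)] -> total=2
Click 3 (1,0) count=0: revealed 12 new [(0,0) (0,1) (0,2) (0,3) (1,0) (1,2) (1,3) (1,4) (2,0) (2,1) (3,0) (3,1)] -> total=14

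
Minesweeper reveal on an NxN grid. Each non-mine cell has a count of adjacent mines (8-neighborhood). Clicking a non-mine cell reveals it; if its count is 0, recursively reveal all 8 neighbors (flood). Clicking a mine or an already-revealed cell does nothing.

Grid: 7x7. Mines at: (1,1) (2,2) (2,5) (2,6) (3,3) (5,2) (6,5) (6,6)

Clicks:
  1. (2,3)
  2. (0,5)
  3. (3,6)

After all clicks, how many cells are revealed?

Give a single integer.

Click 1 (2,3) count=2: revealed 1 new [(2,3)] -> total=1
Click 2 (0,5) count=0: revealed 10 new [(0,2) (0,3) (0,4) (0,5) (0,6) (1,2) (1,3) (1,4) (1,5) (1,6)] -> total=11
Click 3 (3,6) count=2: revealed 1 new [(3,6)] -> total=12

Answer: 12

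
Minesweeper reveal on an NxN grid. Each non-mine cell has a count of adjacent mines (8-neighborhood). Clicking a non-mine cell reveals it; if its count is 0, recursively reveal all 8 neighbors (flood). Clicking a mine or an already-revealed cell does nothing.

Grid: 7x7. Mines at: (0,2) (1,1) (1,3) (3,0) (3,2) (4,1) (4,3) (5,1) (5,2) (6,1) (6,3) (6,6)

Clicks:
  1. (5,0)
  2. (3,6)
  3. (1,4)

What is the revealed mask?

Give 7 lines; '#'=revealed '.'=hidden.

Answer: ....###
....###
....###
....###
....###
#...###
.......

Derivation:
Click 1 (5,0) count=3: revealed 1 new [(5,0)] -> total=1
Click 2 (3,6) count=0: revealed 18 new [(0,4) (0,5) (0,6) (1,4) (1,5) (1,6) (2,4) (2,5) (2,6) (3,4) (3,5) (3,6) (4,4) (4,5) (4,6) (5,4) (5,5) (5,6)] -> total=19
Click 3 (1,4) count=1: revealed 0 new [(none)] -> total=19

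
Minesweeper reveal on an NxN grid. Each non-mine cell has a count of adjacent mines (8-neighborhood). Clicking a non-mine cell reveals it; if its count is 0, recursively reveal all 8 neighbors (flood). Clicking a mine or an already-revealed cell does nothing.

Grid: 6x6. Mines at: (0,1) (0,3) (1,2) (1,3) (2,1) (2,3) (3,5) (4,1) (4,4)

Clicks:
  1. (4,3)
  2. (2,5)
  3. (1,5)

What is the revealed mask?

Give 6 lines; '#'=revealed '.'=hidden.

Answer: ....##
....##
....##
......
...#..
......

Derivation:
Click 1 (4,3) count=1: revealed 1 new [(4,3)] -> total=1
Click 2 (2,5) count=1: revealed 1 new [(2,5)] -> total=2
Click 3 (1,5) count=0: revealed 5 new [(0,4) (0,5) (1,4) (1,5) (2,4)] -> total=7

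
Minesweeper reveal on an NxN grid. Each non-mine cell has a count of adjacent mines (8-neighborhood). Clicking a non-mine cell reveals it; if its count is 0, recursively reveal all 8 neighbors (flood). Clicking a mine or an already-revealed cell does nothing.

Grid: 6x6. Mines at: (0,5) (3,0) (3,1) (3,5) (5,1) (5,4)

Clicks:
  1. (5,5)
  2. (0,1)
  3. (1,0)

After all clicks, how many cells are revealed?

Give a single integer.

Answer: 22

Derivation:
Click 1 (5,5) count=1: revealed 1 new [(5,5)] -> total=1
Click 2 (0,1) count=0: revealed 21 new [(0,0) (0,1) (0,2) (0,3) (0,4) (1,0) (1,1) (1,2) (1,3) (1,4) (2,0) (2,1) (2,2) (2,3) (2,4) (3,2) (3,3) (3,4) (4,2) (4,3) (4,4)] -> total=22
Click 3 (1,0) count=0: revealed 0 new [(none)] -> total=22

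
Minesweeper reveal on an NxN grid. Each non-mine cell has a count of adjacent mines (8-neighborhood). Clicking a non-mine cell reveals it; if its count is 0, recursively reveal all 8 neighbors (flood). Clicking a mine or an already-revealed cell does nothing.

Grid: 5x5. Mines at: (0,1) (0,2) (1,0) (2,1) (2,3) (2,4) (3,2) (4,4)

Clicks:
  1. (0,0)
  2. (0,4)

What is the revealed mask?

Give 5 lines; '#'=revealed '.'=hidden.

Click 1 (0,0) count=2: revealed 1 new [(0,0)] -> total=1
Click 2 (0,4) count=0: revealed 4 new [(0,3) (0,4) (1,3) (1,4)] -> total=5

Answer: #..##
...##
.....
.....
.....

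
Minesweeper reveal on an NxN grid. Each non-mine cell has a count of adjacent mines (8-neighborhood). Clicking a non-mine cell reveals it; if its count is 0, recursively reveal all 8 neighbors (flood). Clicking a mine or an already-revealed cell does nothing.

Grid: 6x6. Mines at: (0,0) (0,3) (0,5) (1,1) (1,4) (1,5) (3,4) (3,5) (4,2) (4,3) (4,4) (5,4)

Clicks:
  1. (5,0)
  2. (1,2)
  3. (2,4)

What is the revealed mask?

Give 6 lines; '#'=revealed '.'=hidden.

Answer: ......
..#...
##..#.
##....
##....
##....

Derivation:
Click 1 (5,0) count=0: revealed 8 new [(2,0) (2,1) (3,0) (3,1) (4,0) (4,1) (5,0) (5,1)] -> total=8
Click 2 (1,2) count=2: revealed 1 new [(1,2)] -> total=9
Click 3 (2,4) count=4: revealed 1 new [(2,4)] -> total=10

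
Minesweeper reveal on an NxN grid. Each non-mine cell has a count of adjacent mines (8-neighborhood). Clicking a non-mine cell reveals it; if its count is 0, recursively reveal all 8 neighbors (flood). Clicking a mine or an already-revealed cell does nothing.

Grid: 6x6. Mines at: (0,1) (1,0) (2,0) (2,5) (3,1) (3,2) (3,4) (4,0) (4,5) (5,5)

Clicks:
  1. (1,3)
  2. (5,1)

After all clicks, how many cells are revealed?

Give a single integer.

Answer: 12

Derivation:
Click 1 (1,3) count=0: revealed 11 new [(0,2) (0,3) (0,4) (0,5) (1,2) (1,3) (1,4) (1,5) (2,2) (2,3) (2,4)] -> total=11
Click 2 (5,1) count=1: revealed 1 new [(5,1)] -> total=12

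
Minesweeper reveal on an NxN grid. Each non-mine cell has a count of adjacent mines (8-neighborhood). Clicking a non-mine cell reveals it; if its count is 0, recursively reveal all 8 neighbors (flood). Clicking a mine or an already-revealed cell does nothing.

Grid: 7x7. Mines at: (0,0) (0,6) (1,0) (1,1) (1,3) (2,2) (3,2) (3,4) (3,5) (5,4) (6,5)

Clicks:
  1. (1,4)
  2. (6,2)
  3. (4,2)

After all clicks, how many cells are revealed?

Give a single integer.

Answer: 17

Derivation:
Click 1 (1,4) count=1: revealed 1 new [(1,4)] -> total=1
Click 2 (6,2) count=0: revealed 16 new [(2,0) (2,1) (3,0) (3,1) (4,0) (4,1) (4,2) (4,3) (5,0) (5,1) (5,2) (5,3) (6,0) (6,1) (6,2) (6,3)] -> total=17
Click 3 (4,2) count=1: revealed 0 new [(none)] -> total=17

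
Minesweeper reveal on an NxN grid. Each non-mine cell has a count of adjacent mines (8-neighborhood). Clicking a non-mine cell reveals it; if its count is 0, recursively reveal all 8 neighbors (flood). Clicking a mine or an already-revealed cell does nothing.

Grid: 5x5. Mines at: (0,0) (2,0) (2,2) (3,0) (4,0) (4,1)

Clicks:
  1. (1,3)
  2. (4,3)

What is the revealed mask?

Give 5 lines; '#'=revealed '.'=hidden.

Answer: .####
.####
...##
..###
..###

Derivation:
Click 1 (1,3) count=1: revealed 1 new [(1,3)] -> total=1
Click 2 (4,3) count=0: revealed 15 new [(0,1) (0,2) (0,3) (0,4) (1,1) (1,2) (1,4) (2,3) (2,4) (3,2) (3,3) (3,4) (4,2) (4,3) (4,4)] -> total=16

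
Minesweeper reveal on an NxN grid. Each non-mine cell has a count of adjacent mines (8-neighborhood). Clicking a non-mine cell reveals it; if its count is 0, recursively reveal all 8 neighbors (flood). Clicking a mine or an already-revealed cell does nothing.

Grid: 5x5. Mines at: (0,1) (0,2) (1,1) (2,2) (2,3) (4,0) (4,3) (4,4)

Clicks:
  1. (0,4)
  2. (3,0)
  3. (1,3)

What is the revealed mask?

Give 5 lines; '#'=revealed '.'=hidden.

Answer: ...##
...##
.....
#....
.....

Derivation:
Click 1 (0,4) count=0: revealed 4 new [(0,3) (0,4) (1,3) (1,4)] -> total=4
Click 2 (3,0) count=1: revealed 1 new [(3,0)] -> total=5
Click 3 (1,3) count=3: revealed 0 new [(none)] -> total=5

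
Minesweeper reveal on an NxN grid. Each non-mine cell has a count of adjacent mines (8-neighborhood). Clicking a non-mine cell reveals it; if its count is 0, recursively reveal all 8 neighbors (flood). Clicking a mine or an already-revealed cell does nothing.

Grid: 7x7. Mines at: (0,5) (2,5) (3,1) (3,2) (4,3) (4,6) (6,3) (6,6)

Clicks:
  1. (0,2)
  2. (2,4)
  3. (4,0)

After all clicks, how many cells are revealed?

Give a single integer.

Answer: 16

Derivation:
Click 1 (0,2) count=0: revealed 15 new [(0,0) (0,1) (0,2) (0,3) (0,4) (1,0) (1,1) (1,2) (1,3) (1,4) (2,0) (2,1) (2,2) (2,3) (2,4)] -> total=15
Click 2 (2,4) count=1: revealed 0 new [(none)] -> total=15
Click 3 (4,0) count=1: revealed 1 new [(4,0)] -> total=16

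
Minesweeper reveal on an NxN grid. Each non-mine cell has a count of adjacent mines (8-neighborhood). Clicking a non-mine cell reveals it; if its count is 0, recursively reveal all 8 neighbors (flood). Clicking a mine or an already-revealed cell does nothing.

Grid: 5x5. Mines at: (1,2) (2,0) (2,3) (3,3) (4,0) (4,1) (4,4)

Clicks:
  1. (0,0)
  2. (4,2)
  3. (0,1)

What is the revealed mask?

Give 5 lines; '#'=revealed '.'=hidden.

Answer: ##...
##...
.....
.....
..#..

Derivation:
Click 1 (0,0) count=0: revealed 4 new [(0,0) (0,1) (1,0) (1,1)] -> total=4
Click 2 (4,2) count=2: revealed 1 new [(4,2)] -> total=5
Click 3 (0,1) count=1: revealed 0 new [(none)] -> total=5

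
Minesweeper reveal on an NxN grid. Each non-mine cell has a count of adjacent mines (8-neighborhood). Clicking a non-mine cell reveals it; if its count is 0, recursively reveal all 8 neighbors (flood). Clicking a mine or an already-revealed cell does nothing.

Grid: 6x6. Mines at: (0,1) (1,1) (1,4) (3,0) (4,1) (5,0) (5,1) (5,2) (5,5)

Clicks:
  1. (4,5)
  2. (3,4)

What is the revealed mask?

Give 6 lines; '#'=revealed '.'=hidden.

Answer: ......
......
..####
..####
..####
......

Derivation:
Click 1 (4,5) count=1: revealed 1 new [(4,5)] -> total=1
Click 2 (3,4) count=0: revealed 11 new [(2,2) (2,3) (2,4) (2,5) (3,2) (3,3) (3,4) (3,5) (4,2) (4,3) (4,4)] -> total=12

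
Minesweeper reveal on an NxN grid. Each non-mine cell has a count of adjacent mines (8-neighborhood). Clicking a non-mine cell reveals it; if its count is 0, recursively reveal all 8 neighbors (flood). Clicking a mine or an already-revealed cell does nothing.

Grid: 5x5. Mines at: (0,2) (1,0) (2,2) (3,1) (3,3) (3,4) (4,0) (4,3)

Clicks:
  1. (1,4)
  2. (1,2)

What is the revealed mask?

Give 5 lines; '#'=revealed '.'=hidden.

Answer: ...##
..###
...##
.....
.....

Derivation:
Click 1 (1,4) count=0: revealed 6 new [(0,3) (0,4) (1,3) (1,4) (2,3) (2,4)] -> total=6
Click 2 (1,2) count=2: revealed 1 new [(1,2)] -> total=7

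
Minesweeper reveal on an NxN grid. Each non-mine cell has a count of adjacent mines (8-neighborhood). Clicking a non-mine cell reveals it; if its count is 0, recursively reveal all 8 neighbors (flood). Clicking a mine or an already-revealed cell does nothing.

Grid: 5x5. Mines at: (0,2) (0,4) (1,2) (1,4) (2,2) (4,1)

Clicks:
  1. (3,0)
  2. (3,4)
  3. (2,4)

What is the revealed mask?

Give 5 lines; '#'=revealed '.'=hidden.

Click 1 (3,0) count=1: revealed 1 new [(3,0)] -> total=1
Click 2 (3,4) count=0: revealed 8 new [(2,3) (2,4) (3,2) (3,3) (3,4) (4,2) (4,3) (4,4)] -> total=9
Click 3 (2,4) count=1: revealed 0 new [(none)] -> total=9

Answer: .....
.....
...##
#.###
..###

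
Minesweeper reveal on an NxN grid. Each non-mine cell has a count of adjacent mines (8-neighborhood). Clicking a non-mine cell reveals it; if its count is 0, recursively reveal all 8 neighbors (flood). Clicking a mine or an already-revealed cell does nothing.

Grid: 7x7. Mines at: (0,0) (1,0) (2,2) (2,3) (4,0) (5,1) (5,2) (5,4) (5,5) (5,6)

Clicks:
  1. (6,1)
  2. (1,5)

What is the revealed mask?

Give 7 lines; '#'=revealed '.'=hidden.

Answer: .######
.######
....###
....###
....###
.......
.#.....

Derivation:
Click 1 (6,1) count=2: revealed 1 new [(6,1)] -> total=1
Click 2 (1,5) count=0: revealed 21 new [(0,1) (0,2) (0,3) (0,4) (0,5) (0,6) (1,1) (1,2) (1,3) (1,4) (1,5) (1,6) (2,4) (2,5) (2,6) (3,4) (3,5) (3,6) (4,4) (4,5) (4,6)] -> total=22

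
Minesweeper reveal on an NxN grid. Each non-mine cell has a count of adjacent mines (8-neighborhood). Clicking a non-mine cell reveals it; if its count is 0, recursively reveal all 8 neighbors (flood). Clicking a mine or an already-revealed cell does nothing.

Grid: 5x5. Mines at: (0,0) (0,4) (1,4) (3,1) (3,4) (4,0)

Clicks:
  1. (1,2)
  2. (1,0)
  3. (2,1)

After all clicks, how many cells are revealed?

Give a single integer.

Answer: 10

Derivation:
Click 1 (1,2) count=0: revealed 9 new [(0,1) (0,2) (0,3) (1,1) (1,2) (1,3) (2,1) (2,2) (2,3)] -> total=9
Click 2 (1,0) count=1: revealed 1 new [(1,0)] -> total=10
Click 3 (2,1) count=1: revealed 0 new [(none)] -> total=10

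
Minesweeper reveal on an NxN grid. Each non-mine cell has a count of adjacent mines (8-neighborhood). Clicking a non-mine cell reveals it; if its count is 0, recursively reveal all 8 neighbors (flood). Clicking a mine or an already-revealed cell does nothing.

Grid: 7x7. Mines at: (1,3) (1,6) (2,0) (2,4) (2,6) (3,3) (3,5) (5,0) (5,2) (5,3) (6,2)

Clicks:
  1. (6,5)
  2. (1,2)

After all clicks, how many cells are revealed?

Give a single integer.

Click 1 (6,5) count=0: revealed 9 new [(4,4) (4,5) (4,6) (5,4) (5,5) (5,6) (6,4) (6,5) (6,6)] -> total=9
Click 2 (1,2) count=1: revealed 1 new [(1,2)] -> total=10

Answer: 10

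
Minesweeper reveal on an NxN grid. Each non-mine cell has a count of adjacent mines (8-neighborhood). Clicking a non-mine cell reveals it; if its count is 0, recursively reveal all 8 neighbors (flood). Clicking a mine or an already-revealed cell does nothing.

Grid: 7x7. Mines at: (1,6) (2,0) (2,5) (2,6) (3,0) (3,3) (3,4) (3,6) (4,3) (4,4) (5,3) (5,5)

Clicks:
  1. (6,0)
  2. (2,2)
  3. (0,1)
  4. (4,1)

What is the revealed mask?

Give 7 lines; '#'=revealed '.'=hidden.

Click 1 (6,0) count=0: revealed 9 new [(4,0) (4,1) (4,2) (5,0) (5,1) (5,2) (6,0) (6,1) (6,2)] -> total=9
Click 2 (2,2) count=1: revealed 1 new [(2,2)] -> total=10
Click 3 (0,1) count=0: revealed 15 new [(0,0) (0,1) (0,2) (0,3) (0,4) (0,5) (1,0) (1,1) (1,2) (1,3) (1,4) (1,5) (2,1) (2,3) (2,4)] -> total=25
Click 4 (4,1) count=1: revealed 0 new [(none)] -> total=25

Answer: ######.
######.
.####..
.......
###....
###....
###....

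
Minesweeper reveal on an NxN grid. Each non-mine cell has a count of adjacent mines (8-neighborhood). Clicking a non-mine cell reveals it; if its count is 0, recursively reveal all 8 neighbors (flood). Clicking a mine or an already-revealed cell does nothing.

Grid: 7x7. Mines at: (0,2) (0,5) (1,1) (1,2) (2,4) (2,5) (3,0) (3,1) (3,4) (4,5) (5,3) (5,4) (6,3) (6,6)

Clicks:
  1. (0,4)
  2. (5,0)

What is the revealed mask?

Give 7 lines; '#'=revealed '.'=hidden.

Answer: ....#..
.......
.......
.......
###....
###....
###....

Derivation:
Click 1 (0,4) count=1: revealed 1 new [(0,4)] -> total=1
Click 2 (5,0) count=0: revealed 9 new [(4,0) (4,1) (4,2) (5,0) (5,1) (5,2) (6,0) (6,1) (6,2)] -> total=10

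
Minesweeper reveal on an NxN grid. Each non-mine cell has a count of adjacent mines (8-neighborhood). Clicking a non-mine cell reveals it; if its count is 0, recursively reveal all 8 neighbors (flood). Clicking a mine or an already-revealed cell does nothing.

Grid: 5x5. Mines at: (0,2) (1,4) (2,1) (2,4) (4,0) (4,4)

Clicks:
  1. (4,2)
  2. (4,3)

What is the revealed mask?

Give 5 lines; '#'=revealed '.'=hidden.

Click 1 (4,2) count=0: revealed 6 new [(3,1) (3,2) (3,3) (4,1) (4,2) (4,3)] -> total=6
Click 2 (4,3) count=1: revealed 0 new [(none)] -> total=6

Answer: .....
.....
.....
.###.
.###.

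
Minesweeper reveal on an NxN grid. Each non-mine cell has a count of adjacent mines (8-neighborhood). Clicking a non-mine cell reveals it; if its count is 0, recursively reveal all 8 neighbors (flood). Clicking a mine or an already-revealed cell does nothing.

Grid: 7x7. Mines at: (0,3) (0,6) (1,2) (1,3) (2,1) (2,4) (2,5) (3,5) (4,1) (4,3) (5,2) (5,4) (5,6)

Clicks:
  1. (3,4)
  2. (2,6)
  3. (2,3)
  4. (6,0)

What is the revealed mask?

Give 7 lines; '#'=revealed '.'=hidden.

Answer: .......
.......
...#..#
....#..
.......
##.....
##.....

Derivation:
Click 1 (3,4) count=4: revealed 1 new [(3,4)] -> total=1
Click 2 (2,6) count=2: revealed 1 new [(2,6)] -> total=2
Click 3 (2,3) count=3: revealed 1 new [(2,3)] -> total=3
Click 4 (6,0) count=0: revealed 4 new [(5,0) (5,1) (6,0) (6,1)] -> total=7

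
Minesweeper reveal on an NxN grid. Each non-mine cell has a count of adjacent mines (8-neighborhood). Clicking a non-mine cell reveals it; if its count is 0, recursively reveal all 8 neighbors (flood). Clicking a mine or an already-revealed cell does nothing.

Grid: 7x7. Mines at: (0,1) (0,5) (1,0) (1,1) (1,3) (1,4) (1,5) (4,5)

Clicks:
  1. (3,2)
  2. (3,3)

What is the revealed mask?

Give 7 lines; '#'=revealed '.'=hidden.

Answer: .......
.......
#####..
#####..
#####..
#######
#######

Derivation:
Click 1 (3,2) count=0: revealed 29 new [(2,0) (2,1) (2,2) (2,3) (2,4) (3,0) (3,1) (3,2) (3,3) (3,4) (4,0) (4,1) (4,2) (4,3) (4,4) (5,0) (5,1) (5,2) (5,3) (5,4) (5,5) (5,6) (6,0) (6,1) (6,2) (6,3) (6,4) (6,5) (6,6)] -> total=29
Click 2 (3,3) count=0: revealed 0 new [(none)] -> total=29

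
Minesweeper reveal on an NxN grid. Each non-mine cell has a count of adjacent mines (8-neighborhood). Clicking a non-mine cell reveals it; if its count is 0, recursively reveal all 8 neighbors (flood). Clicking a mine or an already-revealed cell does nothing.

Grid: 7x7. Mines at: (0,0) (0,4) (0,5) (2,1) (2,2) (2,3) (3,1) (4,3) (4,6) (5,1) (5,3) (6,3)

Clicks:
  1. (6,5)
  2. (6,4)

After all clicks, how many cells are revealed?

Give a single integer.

Click 1 (6,5) count=0: revealed 6 new [(5,4) (5,5) (5,6) (6,4) (6,5) (6,6)] -> total=6
Click 2 (6,4) count=2: revealed 0 new [(none)] -> total=6

Answer: 6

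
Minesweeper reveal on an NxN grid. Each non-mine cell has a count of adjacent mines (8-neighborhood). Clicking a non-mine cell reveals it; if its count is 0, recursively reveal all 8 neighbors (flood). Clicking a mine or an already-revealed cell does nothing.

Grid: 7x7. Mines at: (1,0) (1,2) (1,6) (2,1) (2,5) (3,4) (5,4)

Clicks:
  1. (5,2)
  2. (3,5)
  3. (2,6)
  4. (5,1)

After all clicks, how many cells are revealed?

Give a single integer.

Answer: 18

Derivation:
Click 1 (5,2) count=0: revealed 16 new [(3,0) (3,1) (3,2) (3,3) (4,0) (4,1) (4,2) (4,3) (5,0) (5,1) (5,2) (5,3) (6,0) (6,1) (6,2) (6,3)] -> total=16
Click 2 (3,5) count=2: revealed 1 new [(3,5)] -> total=17
Click 3 (2,6) count=2: revealed 1 new [(2,6)] -> total=18
Click 4 (5,1) count=0: revealed 0 new [(none)] -> total=18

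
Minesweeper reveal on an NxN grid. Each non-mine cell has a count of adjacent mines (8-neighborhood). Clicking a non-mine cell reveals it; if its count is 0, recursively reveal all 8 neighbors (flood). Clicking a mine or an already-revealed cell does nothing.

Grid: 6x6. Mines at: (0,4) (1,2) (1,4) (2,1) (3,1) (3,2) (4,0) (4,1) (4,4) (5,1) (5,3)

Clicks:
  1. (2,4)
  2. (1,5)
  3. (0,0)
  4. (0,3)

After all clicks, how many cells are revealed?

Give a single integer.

Click 1 (2,4) count=1: revealed 1 new [(2,4)] -> total=1
Click 2 (1,5) count=2: revealed 1 new [(1,5)] -> total=2
Click 3 (0,0) count=0: revealed 4 new [(0,0) (0,1) (1,0) (1,1)] -> total=6
Click 4 (0,3) count=3: revealed 1 new [(0,3)] -> total=7

Answer: 7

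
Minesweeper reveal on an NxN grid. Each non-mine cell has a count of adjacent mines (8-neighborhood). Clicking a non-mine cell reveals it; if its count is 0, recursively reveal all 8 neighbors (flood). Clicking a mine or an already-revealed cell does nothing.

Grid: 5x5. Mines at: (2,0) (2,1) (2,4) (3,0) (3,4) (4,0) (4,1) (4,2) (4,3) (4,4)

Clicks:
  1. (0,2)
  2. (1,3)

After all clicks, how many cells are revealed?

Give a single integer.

Answer: 10

Derivation:
Click 1 (0,2) count=0: revealed 10 new [(0,0) (0,1) (0,2) (0,3) (0,4) (1,0) (1,1) (1,2) (1,3) (1,4)] -> total=10
Click 2 (1,3) count=1: revealed 0 new [(none)] -> total=10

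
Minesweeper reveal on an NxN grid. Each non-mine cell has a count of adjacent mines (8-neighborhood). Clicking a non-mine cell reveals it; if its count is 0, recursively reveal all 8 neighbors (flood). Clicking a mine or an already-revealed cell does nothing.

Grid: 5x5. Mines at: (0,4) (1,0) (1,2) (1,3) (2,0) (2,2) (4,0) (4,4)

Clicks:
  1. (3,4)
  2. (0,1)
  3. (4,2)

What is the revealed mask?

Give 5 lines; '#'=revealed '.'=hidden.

Answer: .#...
.....
.....
.####
.###.

Derivation:
Click 1 (3,4) count=1: revealed 1 new [(3,4)] -> total=1
Click 2 (0,1) count=2: revealed 1 new [(0,1)] -> total=2
Click 3 (4,2) count=0: revealed 6 new [(3,1) (3,2) (3,3) (4,1) (4,2) (4,3)] -> total=8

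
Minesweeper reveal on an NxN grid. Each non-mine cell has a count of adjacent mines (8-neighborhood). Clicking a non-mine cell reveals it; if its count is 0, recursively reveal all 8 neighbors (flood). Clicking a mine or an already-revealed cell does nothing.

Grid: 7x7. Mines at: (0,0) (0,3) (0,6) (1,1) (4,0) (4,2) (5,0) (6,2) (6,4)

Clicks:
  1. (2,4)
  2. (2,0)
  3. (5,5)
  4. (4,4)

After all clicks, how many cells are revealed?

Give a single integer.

Click 1 (2,4) count=0: revealed 25 new [(1,2) (1,3) (1,4) (1,5) (1,6) (2,2) (2,3) (2,4) (2,5) (2,6) (3,2) (3,3) (3,4) (3,5) (3,6) (4,3) (4,4) (4,5) (4,6) (5,3) (5,4) (5,5) (5,6) (6,5) (6,6)] -> total=25
Click 2 (2,0) count=1: revealed 1 new [(2,0)] -> total=26
Click 3 (5,5) count=1: revealed 0 new [(none)] -> total=26
Click 4 (4,4) count=0: revealed 0 new [(none)] -> total=26

Answer: 26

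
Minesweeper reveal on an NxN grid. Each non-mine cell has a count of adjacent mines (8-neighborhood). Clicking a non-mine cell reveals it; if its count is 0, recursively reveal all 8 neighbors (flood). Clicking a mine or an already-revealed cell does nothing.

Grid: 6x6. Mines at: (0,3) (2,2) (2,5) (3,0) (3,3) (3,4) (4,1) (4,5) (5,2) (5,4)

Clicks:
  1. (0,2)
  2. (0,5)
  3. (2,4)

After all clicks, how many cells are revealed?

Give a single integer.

Answer: 6

Derivation:
Click 1 (0,2) count=1: revealed 1 new [(0,2)] -> total=1
Click 2 (0,5) count=0: revealed 4 new [(0,4) (0,5) (1,4) (1,5)] -> total=5
Click 3 (2,4) count=3: revealed 1 new [(2,4)] -> total=6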